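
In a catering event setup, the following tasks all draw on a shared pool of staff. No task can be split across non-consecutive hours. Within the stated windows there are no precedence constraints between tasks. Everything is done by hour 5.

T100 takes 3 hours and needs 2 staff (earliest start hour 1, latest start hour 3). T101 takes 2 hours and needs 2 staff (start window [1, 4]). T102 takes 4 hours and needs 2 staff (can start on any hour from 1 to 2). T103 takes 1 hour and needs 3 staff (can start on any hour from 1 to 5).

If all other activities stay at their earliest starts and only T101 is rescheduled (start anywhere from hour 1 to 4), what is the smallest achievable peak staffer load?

7

T101@1: h1:9  h2:6  h3:4  h4:2  h5:0 → peak 9
T101@2: h1:7  h2:6  h3:6  h4:2  h5:0 → peak 7
T101@3: h1:7  h2:4  h3:6  h4:4  h5:0 → peak 7
T101@4: h1:7  h2:4  h3:4  h4:4  h5:2 → peak 7
Best is T101@2, peak 7.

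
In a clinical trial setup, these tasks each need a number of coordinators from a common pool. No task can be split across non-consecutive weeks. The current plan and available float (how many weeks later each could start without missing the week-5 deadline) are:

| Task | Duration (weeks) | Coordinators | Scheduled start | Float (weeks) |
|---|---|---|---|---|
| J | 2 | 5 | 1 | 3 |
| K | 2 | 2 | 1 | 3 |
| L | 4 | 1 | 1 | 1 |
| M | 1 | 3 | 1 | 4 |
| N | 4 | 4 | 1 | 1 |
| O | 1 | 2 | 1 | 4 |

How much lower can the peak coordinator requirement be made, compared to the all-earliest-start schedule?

7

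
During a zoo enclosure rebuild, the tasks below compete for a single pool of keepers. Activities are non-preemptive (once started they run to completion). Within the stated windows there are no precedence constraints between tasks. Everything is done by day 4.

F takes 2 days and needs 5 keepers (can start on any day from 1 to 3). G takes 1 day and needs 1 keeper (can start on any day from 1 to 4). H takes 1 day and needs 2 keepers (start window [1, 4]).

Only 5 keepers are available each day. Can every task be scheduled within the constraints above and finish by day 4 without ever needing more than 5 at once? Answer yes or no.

Schedule F@1, G@3, H@3: d1:5  d2:5  d3:3  d4:0 — peak 5 ≤ 5.

yes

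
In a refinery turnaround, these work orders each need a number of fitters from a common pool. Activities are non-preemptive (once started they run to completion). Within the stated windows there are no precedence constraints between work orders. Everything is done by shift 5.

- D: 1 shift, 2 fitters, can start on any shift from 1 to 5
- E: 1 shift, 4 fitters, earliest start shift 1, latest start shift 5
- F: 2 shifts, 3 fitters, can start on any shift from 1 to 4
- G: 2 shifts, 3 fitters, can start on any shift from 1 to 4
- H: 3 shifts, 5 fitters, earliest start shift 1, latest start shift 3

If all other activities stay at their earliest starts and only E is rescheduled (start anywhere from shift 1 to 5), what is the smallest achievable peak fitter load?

13

E@1: s1:17  s2:11  s3:5  s4:0  s5:0 → peak 17
E@2: s1:13  s2:15  s3:5  s4:0  s5:0 → peak 15
E@3: s1:13  s2:11  s3:9  s4:0  s5:0 → peak 13
E@4: s1:13  s2:11  s3:5  s4:4  s5:0 → peak 13
E@5: s1:13  s2:11  s3:5  s4:0  s5:4 → peak 13
Best is E@3, peak 13.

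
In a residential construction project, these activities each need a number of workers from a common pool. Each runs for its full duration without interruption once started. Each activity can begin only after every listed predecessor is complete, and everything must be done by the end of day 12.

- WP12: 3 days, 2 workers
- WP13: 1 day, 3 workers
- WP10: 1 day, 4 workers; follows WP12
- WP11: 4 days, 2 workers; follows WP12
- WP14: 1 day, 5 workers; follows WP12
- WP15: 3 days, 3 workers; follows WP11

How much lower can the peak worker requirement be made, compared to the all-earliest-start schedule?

6

Early-start peak: d1:5  d2:2  d3:2  d4:11  d5:2  d6:2  d7:2  d8:3  d9:3  d10:3  d11:0  d12:0 ⇒ 11.
Leveled (WP12@1, WP13@1, WP10@4, WP11@5, WP14@9, WP15@10): d1:5  d2:2  d3:2  d4:4  d5:2  d6:2  d7:2  d8:2  d9:5  d10:3  d11:3  d12:3 ⇒ 5.
Reduction 11 − 5 = 6.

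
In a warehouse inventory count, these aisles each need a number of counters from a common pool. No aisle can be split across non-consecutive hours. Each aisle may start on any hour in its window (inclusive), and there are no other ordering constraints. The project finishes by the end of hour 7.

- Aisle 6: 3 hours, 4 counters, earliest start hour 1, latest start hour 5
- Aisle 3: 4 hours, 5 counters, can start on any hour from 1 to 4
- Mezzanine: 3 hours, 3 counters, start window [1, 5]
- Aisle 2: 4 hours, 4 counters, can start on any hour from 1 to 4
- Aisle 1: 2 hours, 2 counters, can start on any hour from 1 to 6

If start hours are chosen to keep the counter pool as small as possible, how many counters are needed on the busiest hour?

9

Early-start (Aisle 6@1, Aisle 3@1, Mezzanine@1, Aisle 2@1, Aisle 1@1) gives peak 18: h1:18  h2:18  h3:16  h4:9  h5:0  h6:0  h7:0.
Shift Mezzanine→5, Aisle 2→4, Aisle 1→5.
Schedule Aisle 6@1, Aisle 3@1, Mezzanine@5, Aisle 2@4, Aisle 1@5: h1:9  h2:9  h3:9  h4:9  h5:9  h6:9  h7:7 — peak 9.
Total counter-hours = 61 over 7 hours ⇒ peak ≥ ⌈61/7⌉ = 9, so 9 is optimal.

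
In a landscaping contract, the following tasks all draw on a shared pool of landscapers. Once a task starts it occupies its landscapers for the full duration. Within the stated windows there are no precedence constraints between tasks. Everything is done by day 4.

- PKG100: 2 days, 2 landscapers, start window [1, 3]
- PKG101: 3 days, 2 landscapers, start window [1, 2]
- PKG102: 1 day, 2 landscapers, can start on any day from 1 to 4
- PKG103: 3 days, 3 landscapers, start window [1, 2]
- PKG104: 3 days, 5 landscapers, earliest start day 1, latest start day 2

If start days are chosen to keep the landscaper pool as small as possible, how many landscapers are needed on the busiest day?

12

Early-start (PKG100@1, PKG101@1, PKG102@1, PKG103@1, PKG104@1) gives peak 14: d1:14  d2:12  d3:10  d4:0.
Shift PKG104→2.
Schedule PKG100@1, PKG101@1, PKG102@1, PKG103@1, PKG104@2: d1:9  d2:12  d3:10  d4:5 — peak 12.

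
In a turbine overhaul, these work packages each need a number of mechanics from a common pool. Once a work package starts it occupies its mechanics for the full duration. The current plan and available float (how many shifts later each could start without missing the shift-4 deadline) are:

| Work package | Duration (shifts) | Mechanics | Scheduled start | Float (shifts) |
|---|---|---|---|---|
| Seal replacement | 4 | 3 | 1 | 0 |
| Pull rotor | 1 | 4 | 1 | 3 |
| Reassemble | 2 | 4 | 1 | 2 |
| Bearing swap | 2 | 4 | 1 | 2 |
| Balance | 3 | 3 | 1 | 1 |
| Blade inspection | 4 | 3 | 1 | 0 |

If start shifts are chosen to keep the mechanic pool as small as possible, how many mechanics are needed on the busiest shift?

Early-start (Seal replacement@1, Pull rotor@1, Reassemble@1, Bearing swap@1, Balance@1, Blade inspection@1) gives peak 21: s1:21  s2:17  s3:9  s4:6.
Shift Bearing swap→3, Balance→2.
Schedule Seal replacement@1, Pull rotor@1, Reassemble@1, Bearing swap@3, Balance@2, Blade inspection@1: s1:14  s2:13  s3:13  s4:13 — peak 14.
Total mechanic-shifts = 53 over 4 shifts ⇒ peak ≥ ⌈53/4⌉ = 14, so 14 is optimal.

14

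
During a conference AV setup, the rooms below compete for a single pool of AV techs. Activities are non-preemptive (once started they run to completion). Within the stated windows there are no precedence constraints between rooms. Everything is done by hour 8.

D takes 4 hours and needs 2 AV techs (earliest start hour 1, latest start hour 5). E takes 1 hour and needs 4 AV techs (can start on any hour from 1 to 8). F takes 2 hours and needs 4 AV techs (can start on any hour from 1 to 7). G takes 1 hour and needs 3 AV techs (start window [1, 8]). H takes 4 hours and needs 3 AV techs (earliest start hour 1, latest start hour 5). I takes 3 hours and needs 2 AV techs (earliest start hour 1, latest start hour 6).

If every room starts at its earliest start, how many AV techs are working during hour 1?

At early start, hour 1 has: D, E, F, G, H, I.
Demand: 2 + 4 + 4 + 3 + 3 + 2 = 18.

18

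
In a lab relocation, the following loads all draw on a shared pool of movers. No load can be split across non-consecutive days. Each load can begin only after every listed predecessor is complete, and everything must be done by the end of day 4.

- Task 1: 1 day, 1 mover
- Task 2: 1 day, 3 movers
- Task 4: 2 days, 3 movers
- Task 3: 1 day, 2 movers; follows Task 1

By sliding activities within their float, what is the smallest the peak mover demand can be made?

4

Early-start (Task 1@1, Task 2@1, Task 4@1, Task 3@2) gives peak 7: d1:7  d2:5  d3:0  d4:0.
Shift Task 4→2, Task 3→4.
Schedule Task 1@1, Task 2@1, Task 4@2, Task 3@4: d1:4  d2:3  d3:3  d4:2 — peak 4.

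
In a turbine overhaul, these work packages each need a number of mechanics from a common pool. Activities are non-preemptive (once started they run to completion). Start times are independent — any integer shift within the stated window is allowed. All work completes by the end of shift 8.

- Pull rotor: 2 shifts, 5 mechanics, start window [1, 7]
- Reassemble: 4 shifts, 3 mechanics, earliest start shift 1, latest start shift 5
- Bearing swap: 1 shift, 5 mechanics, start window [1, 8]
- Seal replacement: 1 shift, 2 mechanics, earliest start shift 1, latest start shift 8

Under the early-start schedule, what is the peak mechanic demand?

Early-start schedule: Pull rotor@1, Reassemble@1, Bearing swap@1, Seal replacement@1.
Load per shift: shift 1: 15, shift 2: 8, shift 3: 3, shift 4: 3, shift 5: 0, shift 6: 0, shift 7: 0, shift 8: 0.
Peak is 15.

15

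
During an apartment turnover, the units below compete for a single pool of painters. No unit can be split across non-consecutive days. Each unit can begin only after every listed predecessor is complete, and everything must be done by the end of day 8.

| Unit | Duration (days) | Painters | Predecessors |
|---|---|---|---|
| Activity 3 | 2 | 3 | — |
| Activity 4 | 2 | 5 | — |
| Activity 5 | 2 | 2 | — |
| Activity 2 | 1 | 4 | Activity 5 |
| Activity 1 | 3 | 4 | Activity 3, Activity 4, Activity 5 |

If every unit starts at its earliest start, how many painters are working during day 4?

4

At early start, day 4 has: Activity 1.
Demand: 4 = 4.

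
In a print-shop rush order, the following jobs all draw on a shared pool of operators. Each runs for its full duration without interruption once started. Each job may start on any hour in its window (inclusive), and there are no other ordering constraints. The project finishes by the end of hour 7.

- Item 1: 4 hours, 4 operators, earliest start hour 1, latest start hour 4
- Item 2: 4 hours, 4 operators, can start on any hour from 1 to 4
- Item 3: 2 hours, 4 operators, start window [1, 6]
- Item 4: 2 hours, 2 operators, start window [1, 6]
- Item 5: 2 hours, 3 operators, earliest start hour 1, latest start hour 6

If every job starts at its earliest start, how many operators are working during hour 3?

At early start, hour 3 has: Item 1, Item 2.
Demand: 4 + 4 = 8.

8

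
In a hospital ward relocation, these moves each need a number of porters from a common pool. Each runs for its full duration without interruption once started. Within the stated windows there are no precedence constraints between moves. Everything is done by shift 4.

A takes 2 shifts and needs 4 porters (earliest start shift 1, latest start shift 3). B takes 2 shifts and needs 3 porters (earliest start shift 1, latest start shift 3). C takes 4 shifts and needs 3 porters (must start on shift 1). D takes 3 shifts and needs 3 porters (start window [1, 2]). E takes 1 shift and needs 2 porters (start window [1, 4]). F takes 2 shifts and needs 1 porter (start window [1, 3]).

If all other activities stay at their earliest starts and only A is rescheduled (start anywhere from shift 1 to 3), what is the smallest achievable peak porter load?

A@1: s1:16  s2:14  s3:6  s4:3 → peak 16
A@2: s1:12  s2:14  s3:10  s4:3 → peak 14
A@3: s1:12  s2:10  s3:10  s4:7 → peak 12
Best is A@3, peak 12.

12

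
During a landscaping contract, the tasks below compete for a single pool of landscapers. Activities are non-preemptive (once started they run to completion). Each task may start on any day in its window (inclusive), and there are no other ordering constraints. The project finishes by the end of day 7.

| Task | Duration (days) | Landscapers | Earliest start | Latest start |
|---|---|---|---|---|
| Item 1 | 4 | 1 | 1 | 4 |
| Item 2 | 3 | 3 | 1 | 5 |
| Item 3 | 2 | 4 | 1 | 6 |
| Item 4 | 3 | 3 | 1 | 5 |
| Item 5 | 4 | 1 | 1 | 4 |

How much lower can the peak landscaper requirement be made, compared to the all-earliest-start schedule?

6

Early-start peak: d1:12  d2:12  d3:8  d4:2  d5:0  d6:0  d7:0 ⇒ 12.
Leveled (Item 1@1, Item 2@3, Item 3@1, Item 4@5, Item 5@1): d1:6  d2:6  d3:5  d4:5  d5:6  d6:3  d7:3 ⇒ 6.
Reduction 12 − 6 = 6.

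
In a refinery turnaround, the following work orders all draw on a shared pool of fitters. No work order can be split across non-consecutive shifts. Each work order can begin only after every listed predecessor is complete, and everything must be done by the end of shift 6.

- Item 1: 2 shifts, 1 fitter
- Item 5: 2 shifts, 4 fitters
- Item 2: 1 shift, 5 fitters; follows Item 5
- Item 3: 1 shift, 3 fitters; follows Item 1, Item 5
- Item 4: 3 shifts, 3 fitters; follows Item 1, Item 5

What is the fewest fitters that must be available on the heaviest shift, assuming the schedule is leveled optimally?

6

Early-start (Item 1@1, Item 5@1, Item 2@3, Item 3@3, Item 4@3) gives peak 11: s1:5  s2:5  s3:11  s4:3  s5:3  s6:0.
Shift Item 3→4, Item 4→4.
Schedule Item 1@1, Item 5@1, Item 2@3, Item 3@4, Item 4@4: s1:5  s2:5  s3:5  s4:6  s5:3  s6:3 — peak 6.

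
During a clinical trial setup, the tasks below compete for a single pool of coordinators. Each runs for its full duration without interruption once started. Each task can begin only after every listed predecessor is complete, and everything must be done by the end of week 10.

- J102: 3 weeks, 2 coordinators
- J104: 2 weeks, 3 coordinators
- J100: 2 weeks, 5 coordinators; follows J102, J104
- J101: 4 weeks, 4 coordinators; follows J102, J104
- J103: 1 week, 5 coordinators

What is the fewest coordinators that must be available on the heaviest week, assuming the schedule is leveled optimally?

Early-start (J102@1, J104@1, J100@4, J101@4, J103@1) gives peak 10: w1:10  w2:5  w3:2  w4:9  w5:9  w6:4  w7:4  w8:0  w9:0  w10:0.
Shift J101→6, J103→10.
Schedule J102@1, J104@1, J100@4, J101@6, J103@10: w1:5  w2:5  w3:2  w4:5  w5:5  w6:4  w7:4  w8:4  w9:4  w10:5 — peak 5.
Total coordinator-weeks = 43 over 10 weeks ⇒ peak ≥ ⌈43/10⌉ = 5, so 5 is optimal.

5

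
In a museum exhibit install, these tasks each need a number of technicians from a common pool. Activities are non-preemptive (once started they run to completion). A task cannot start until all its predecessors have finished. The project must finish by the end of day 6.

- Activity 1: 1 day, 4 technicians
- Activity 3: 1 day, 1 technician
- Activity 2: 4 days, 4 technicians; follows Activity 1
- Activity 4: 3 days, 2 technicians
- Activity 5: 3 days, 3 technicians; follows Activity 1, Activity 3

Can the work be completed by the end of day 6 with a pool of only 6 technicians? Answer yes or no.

The minimum achievable peak is 7; 6 < 7, so no feasible schedule stays within the cap.

no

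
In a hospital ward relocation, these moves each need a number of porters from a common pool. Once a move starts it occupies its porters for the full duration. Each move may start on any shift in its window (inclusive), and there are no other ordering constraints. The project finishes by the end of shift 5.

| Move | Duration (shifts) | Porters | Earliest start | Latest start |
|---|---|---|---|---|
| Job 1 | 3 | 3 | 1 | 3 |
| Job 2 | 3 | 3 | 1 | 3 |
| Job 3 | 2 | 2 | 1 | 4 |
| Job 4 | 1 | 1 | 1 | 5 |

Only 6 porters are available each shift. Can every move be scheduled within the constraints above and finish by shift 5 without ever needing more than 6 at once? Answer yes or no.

Schedule Job 1@1, Job 2@1, Job 3@4, Job 4@4: s1:6  s2:6  s3:6  s4:3  s5:2 — peak 6 ≤ 6.

yes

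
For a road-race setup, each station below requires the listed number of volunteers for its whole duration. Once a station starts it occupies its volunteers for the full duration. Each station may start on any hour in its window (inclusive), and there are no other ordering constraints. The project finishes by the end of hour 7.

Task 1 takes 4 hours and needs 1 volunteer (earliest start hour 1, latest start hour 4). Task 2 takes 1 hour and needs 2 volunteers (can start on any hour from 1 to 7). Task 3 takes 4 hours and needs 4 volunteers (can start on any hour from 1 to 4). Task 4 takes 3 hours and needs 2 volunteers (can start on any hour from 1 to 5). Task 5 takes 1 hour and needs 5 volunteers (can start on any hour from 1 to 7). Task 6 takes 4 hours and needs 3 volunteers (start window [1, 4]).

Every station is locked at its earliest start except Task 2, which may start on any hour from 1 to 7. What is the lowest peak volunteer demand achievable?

15

Task 2@1: h1:17  h2:10  h3:10  h4:8  h5:0  h6:0  h7:0 → peak 17
Task 2@2: h1:15  h2:12  h3:10  h4:8  h5:0  h6:0  h7:0 → peak 15
Task 2@3: h1:15  h2:10  h3:12  h4:8  h5:0  h6:0  h7:0 → peak 15
Task 2@4: h1:15  h2:10  h3:10  h4:10  h5:0  h6:0  h7:0 → peak 15
Task 2@5: h1:15  h2:10  h3:10  h4:8  h5:2  h6:0  h7:0 → peak 15
Task 2@6: h1:15  h2:10  h3:10  h4:8  h5:0  h6:2  h7:0 → peak 15
Task 2@7: h1:15  h2:10  h3:10  h4:8  h5:0  h6:0  h7:2 → peak 15
Best is Task 2@2, peak 15.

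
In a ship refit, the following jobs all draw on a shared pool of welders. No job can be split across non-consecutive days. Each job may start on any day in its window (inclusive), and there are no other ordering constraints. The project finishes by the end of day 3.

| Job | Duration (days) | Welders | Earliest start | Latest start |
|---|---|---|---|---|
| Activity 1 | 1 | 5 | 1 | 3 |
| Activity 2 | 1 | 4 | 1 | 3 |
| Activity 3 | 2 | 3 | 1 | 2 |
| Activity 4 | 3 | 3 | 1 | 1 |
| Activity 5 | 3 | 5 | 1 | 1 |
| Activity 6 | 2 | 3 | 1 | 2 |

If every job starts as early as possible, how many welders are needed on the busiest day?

Early-start schedule: Activity 1@1, Activity 2@1, Activity 3@1, Activity 4@1, Activity 5@1, Activity 6@1.
Load per day: day 1: 23, day 2: 14, day 3: 8.
Peak is 23.

23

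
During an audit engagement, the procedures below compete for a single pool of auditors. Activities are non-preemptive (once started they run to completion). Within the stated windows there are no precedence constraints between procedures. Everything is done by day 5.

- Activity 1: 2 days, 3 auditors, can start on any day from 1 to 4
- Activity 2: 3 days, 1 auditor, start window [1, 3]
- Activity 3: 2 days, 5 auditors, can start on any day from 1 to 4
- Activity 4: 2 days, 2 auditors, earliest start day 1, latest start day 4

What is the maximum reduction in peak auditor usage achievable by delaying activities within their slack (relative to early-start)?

Early-start peak: d1:11  d2:11  d3:1  d4:0  d5:0 ⇒ 11.
Leveled (Activity 1@1, Activity 2@1, Activity 3@3, Activity 4@1): d1:6  d2:6  d3:6  d4:5  d5:0 ⇒ 6.
Reduction 11 − 6 = 5.

5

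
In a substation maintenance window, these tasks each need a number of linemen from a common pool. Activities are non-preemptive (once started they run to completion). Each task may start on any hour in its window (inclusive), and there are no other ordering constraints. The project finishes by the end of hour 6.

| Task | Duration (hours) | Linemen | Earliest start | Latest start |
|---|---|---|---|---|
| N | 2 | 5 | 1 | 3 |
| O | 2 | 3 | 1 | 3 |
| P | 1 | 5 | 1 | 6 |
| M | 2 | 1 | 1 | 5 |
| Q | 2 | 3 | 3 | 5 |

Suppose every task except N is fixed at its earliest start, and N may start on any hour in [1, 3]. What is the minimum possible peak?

N@1: h1:14  h2:9  h3:3  h4:3  h5:0  h6:0 → peak 14
N@2: h1:9  h2:9  h3:8  h4:3  h5:0  h6:0 → peak 9
N@3: h1:9  h2:4  h3:8  h4:8  h5:0  h6:0 → peak 9
Best is N@2, peak 9.

9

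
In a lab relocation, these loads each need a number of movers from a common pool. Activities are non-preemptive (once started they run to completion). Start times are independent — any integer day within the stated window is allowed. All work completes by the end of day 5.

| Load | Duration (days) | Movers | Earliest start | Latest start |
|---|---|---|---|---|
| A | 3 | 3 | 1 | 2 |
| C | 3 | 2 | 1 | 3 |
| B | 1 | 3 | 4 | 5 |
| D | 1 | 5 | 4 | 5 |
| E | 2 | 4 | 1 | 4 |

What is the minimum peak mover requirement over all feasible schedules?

7

Early-start (A@1, C@1, B@4, D@4, E@1) gives peak 9: d1:9  d2:9  d3:5  d4:8  d5:0.
Shift C→3, D→5.
Schedule A@1, C@3, B@4, D@5, E@1: d1:7  d2:7  d3:5  d4:5  d5:7 — peak 7.
Total mover-days = 31 over 5 days ⇒ peak ≥ ⌈31/5⌉ = 7, so 7 is optimal.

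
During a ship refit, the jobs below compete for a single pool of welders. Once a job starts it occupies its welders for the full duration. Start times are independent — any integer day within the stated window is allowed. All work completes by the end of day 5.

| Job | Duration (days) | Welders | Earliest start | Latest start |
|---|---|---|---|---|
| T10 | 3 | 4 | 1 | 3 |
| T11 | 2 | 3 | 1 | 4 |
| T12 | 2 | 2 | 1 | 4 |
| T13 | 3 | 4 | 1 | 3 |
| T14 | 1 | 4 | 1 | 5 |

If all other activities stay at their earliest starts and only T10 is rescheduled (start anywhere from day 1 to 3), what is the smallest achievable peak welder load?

13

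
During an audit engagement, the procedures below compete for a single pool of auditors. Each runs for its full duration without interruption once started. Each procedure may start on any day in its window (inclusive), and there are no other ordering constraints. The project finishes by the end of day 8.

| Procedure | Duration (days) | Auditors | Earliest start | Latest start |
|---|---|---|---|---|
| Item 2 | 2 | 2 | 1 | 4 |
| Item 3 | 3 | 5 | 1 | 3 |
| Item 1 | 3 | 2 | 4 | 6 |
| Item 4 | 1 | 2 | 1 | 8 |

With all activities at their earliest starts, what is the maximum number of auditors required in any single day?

9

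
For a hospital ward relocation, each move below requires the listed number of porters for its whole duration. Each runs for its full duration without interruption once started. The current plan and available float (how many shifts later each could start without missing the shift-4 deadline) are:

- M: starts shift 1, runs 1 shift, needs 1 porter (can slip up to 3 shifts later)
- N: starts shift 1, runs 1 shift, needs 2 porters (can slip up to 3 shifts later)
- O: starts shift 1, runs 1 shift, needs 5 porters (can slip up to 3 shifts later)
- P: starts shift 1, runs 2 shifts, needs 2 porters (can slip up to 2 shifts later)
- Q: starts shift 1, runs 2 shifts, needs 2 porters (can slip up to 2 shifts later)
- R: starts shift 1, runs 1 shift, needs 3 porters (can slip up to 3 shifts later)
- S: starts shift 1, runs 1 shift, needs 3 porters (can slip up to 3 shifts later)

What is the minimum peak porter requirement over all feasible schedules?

Early-start (M@1, N@1, O@1, P@1, Q@1, R@1, S@1) gives peak 18: s1:18  s2:4  s3:0  s4:0.
Shift N→2, P→2, Q→2, R→4, S→4.
Schedule M@1, N@2, O@1, P@2, Q@2, R@4, S@4: s1:6  s2:6  s3:4  s4:6 — peak 6.
Total porter-shifts = 22 over 4 shifts ⇒ peak ≥ ⌈22/4⌉ = 6, so 6 is optimal.

6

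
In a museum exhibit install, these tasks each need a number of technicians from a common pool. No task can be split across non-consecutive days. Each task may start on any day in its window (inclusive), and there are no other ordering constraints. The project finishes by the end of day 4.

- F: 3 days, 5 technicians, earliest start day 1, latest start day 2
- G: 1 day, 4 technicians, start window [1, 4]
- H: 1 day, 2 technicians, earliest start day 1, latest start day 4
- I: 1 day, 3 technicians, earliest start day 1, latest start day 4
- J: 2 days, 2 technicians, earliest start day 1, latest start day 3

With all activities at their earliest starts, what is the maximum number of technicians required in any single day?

Early-start schedule: F@1, G@1, H@1, I@1, J@1.
Load per day: day 1: 16, day 2: 7, day 3: 5, day 4: 0.
Peak is 16.

16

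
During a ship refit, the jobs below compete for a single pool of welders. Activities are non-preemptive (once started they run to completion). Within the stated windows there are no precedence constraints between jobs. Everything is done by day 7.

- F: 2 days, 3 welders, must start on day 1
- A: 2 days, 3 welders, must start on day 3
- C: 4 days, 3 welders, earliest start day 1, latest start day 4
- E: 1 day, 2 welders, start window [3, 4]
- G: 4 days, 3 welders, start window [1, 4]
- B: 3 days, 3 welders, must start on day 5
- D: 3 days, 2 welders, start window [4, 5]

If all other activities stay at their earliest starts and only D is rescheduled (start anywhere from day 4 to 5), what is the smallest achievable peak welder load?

D@4: d1:9  d2:9  d3:11  d4:11  d5:5  d6:5  d7:3 → peak 11
D@5: d1:9  d2:9  d3:11  d4:9  d5:5  d6:5  d7:5 → peak 11
Best is D@4, peak 11.

11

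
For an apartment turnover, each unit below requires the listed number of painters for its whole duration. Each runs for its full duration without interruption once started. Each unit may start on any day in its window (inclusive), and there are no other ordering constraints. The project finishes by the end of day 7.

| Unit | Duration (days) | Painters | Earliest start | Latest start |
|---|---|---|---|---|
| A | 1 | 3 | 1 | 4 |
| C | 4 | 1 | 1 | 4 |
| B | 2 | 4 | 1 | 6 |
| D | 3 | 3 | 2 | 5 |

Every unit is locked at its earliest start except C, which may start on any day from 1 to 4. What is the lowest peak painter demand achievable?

C@1: d1:8  d2:8  d3:4  d4:4  d5:0  d6:0  d7:0 → peak 8
C@2: d1:7  d2:8  d3:4  d4:4  d5:1  d6:0  d7:0 → peak 8
C@3: d1:7  d2:7  d3:4  d4:4  d5:1  d6:1  d7:0 → peak 7
C@4: d1:7  d2:7  d3:3  d4:4  d5:1  d6:1  d7:1 → peak 7
Best is C@3, peak 7.

7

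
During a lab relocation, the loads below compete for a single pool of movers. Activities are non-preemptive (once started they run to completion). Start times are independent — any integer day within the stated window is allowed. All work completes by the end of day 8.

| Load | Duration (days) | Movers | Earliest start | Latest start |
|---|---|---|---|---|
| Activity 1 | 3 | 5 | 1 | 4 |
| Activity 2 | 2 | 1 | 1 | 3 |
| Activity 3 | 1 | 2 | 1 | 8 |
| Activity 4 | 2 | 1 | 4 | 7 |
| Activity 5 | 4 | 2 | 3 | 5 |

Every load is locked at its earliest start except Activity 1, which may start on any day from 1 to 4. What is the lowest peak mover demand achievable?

8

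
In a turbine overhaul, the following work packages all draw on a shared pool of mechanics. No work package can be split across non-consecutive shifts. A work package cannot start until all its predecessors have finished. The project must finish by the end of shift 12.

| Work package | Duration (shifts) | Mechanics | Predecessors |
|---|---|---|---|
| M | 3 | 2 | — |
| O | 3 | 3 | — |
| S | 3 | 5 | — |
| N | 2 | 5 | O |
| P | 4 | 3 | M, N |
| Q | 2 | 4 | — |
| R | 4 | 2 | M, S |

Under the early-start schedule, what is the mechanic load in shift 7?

5

At early start, shift 7 has: P, R.
Demand: 3 + 2 = 5.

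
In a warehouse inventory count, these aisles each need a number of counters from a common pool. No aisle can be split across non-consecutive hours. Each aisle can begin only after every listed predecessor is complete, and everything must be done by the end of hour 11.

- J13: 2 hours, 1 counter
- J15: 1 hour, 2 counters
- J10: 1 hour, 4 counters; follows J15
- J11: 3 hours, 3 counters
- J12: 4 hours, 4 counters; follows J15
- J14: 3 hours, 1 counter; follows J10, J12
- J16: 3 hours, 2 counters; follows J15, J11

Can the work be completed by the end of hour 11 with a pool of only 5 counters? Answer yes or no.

yes

Schedule J13@1, J15@3, J10@4, J11@1, J12@5, J14@9, J16@9: h1:4  h2:4  h3:5  h4:4  h5:4  h6:4  h7:4  h8:4  h9:3  h10:3  h11:3 — peak 5 ≤ 5.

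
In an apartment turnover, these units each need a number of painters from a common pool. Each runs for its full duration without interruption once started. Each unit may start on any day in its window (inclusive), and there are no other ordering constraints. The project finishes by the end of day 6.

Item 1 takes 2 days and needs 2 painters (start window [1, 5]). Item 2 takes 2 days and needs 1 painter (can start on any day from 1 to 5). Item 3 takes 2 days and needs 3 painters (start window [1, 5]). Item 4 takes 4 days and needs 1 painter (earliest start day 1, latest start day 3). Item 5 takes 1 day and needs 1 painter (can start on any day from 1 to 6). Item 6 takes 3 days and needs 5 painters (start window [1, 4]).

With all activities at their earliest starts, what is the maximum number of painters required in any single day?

13

Early-start schedule: Item 1@1, Item 2@1, Item 3@1, Item 4@1, Item 5@1, Item 6@1.
Load per day: day 1: 13, day 2: 12, day 3: 6, day 4: 1, day 5: 0, day 6: 0.
Peak is 13.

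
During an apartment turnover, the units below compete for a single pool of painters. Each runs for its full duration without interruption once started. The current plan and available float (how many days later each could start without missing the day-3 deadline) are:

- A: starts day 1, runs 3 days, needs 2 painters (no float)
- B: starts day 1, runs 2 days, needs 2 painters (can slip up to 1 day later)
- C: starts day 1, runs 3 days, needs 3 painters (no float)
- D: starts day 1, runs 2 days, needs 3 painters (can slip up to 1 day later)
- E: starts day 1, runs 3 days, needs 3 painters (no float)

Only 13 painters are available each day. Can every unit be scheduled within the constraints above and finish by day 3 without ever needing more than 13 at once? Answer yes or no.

Schedule A@1, B@1, C@1, D@1, E@1: d1:13  d2:13  d3:8 — peak 13 ≤ 13.

yes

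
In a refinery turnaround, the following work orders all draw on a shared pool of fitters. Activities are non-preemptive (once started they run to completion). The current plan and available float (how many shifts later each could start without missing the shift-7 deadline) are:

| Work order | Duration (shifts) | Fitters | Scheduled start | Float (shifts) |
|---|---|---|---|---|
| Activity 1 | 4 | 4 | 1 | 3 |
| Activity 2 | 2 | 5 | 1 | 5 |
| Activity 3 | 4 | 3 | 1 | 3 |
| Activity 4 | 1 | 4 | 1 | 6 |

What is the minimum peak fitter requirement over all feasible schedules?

Early-start (Activity 1@1, Activity 2@1, Activity 3@1, Activity 4@1) gives peak 16: s1:16  s2:12  s3:7  s4:7  s5:0  s6:0  s7:0.
Shift Activity 2→5, Activity 4→7.
Schedule Activity 1@1, Activity 2@5, Activity 3@1, Activity 4@7: s1:7  s2:7  s3:7  s4:7  s5:5  s6:5  s7:4 — peak 7.

7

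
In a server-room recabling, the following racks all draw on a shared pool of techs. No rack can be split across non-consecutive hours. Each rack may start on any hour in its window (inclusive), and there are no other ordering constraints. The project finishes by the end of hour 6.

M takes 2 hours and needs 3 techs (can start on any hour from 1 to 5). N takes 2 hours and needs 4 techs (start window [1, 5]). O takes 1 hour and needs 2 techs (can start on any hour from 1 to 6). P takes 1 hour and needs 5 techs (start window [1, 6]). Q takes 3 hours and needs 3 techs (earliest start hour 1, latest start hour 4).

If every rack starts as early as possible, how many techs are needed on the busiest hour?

17

Early-start schedule: M@1, N@1, O@1, P@1, Q@1.
Load per hour: hour 1: 17, hour 2: 10, hour 3: 3, hour 4: 0, hour 5: 0, hour 6: 0.
Peak is 17.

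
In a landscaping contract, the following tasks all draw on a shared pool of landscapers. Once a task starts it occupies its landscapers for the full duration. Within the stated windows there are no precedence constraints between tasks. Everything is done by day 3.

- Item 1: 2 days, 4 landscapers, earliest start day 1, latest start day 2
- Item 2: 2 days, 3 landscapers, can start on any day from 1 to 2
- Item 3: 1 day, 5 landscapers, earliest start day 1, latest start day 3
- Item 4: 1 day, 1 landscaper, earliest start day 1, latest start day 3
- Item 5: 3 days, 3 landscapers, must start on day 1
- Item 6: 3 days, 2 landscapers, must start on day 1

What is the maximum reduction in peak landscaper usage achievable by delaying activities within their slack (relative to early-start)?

6

Early-start peak: d1:18  d2:12  d3:5 ⇒ 18.
Leveled (Item 1@1, Item 2@1, Item 3@3, Item 4@3, Item 5@1, Item 6@1): d1:12  d2:12  d3:11 ⇒ 12.
Reduction 18 − 12 = 6.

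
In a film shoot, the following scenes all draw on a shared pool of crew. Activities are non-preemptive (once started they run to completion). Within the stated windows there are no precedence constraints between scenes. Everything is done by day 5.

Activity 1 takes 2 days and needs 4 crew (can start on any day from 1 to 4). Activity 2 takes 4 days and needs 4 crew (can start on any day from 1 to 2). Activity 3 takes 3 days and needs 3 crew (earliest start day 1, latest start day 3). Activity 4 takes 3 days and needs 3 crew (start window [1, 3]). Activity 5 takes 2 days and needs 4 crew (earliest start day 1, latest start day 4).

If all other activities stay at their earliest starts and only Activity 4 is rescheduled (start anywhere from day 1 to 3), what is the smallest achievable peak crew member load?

Activity 4@1: d1:18  d2:18  d3:10  d4:4  d5:0 → peak 18
Activity 4@2: d1:15  d2:18  d3:10  d4:7  d5:0 → peak 18
Activity 4@3: d1:15  d2:15  d3:10  d4:7  d5:3 → peak 15
Best is Activity 4@3, peak 15.

15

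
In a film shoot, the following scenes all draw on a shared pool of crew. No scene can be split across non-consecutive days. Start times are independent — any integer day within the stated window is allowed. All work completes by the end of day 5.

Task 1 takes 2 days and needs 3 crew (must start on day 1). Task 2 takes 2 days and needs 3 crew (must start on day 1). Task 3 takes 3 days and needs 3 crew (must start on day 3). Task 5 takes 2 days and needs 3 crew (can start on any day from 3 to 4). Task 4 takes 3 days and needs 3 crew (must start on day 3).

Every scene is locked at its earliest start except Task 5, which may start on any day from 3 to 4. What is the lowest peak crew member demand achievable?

Task 5@3: d1:6  d2:6  d3:9  d4:9  d5:6 → peak 9
Task 5@4: d1:6  d2:6  d3:6  d4:9  d5:9 → peak 9
Best is Task 5@3, peak 9.

9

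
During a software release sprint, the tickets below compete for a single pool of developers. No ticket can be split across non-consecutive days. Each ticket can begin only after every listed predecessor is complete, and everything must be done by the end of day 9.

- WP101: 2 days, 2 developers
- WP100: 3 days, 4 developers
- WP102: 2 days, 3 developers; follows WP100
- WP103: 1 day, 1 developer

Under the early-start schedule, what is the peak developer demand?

Early-start schedule: WP101@1, WP100@1, WP102@4, WP103@1.
Load per day: day 1: 7, day 2: 6, day 3: 4, day 4: 3, day 5: 3, day 6: 0, day 7: 0, day 8: 0, day 9: 0.
Peak is 7.

7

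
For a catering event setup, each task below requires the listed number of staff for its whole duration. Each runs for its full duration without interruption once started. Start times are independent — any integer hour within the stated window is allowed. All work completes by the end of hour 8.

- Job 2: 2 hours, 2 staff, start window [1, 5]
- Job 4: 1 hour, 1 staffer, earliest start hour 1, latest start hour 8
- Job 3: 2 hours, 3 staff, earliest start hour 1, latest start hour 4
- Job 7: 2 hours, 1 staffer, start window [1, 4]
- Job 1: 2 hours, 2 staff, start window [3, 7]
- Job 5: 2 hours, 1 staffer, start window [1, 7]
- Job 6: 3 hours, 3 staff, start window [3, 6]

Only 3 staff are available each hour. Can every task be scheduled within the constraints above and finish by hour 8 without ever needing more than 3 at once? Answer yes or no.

no

Total staffer-hours = 28; over 8 hours the average is 28/8 > 3, so some hour must exceed 3.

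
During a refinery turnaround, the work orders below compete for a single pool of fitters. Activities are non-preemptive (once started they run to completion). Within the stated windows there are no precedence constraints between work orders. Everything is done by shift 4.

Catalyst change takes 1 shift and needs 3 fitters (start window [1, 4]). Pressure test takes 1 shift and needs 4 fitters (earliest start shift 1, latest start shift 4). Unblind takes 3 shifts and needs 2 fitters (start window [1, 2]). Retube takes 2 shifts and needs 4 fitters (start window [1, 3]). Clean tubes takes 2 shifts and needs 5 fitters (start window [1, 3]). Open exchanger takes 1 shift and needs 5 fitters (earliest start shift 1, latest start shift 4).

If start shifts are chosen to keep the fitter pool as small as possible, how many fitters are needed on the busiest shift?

Early-start (Catalyst change@1, Pressure test@1, Unblind@1, Retube@1, Clean tubes@1, Open exchanger@1) gives peak 23: s1:23  s2:11  s3:2  s4:0.
Shift Pressure test→2, Clean tubes→3, Open exchanger→4.
Schedule Catalyst change@1, Pressure test@2, Unblind@1, Retube@1, Clean tubes@3, Open exchanger@4: s1:9  s2:10  s3:7  s4:10 — peak 10.

10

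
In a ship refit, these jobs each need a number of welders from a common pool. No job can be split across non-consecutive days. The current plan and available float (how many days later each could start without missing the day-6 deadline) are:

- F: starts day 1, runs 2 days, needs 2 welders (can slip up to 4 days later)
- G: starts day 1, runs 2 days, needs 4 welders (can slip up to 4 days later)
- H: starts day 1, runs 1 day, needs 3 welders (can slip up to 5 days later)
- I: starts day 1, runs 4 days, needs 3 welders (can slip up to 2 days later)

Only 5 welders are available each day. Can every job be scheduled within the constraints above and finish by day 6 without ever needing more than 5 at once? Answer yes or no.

The minimum achievable peak is 6; 5 < 6, so no feasible schedule stays within the cap.

no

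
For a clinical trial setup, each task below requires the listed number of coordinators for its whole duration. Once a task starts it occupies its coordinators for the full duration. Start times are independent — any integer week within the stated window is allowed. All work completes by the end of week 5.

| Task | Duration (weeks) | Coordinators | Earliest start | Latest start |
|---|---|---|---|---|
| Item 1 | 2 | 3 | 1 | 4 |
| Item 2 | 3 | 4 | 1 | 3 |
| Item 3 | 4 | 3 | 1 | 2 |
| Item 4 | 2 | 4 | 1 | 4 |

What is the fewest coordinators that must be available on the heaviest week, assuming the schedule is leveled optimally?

10

Early-start (Item 1@1, Item 2@1, Item 3@1, Item 4@1) gives peak 14: w1:14  w2:14  w3:7  w4:3  w5:0.
Shift Item 4→4.
Schedule Item 1@1, Item 2@1, Item 3@1, Item 4@4: w1:10  w2:10  w3:7  w4:7  w5:4 — peak 10.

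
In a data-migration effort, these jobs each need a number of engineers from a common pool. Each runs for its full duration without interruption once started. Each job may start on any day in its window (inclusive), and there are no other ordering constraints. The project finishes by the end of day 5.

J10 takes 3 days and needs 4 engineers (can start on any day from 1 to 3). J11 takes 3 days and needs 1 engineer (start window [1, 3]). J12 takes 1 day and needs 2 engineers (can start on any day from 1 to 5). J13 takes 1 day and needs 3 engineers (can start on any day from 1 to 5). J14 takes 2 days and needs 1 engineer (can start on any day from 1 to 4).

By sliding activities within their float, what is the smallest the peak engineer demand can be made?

5

Early-start (J10@1, J11@1, J12@1, J13@1, J14@1) gives peak 11: d1:11  d2:6  d3:5  d4:0  d5:0.
Shift J12→4, J13→5, J14→4.
Schedule J10@1, J11@1, J12@4, J13@5, J14@4: d1:5  d2:5  d3:5  d4:3  d5:4 — peak 5.
Total engineer-days = 22 over 5 days ⇒ peak ≥ ⌈22/5⌉ = 5, so 5 is optimal.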